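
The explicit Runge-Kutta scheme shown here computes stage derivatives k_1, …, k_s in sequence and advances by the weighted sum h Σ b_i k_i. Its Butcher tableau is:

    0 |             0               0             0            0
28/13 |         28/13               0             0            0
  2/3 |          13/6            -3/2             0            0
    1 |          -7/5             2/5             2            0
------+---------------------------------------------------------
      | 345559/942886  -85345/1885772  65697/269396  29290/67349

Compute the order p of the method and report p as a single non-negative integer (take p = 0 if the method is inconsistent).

b = (345559/942886, -85345/1885772, 65697/269396, 29290/67349)
c = (0, 28/13, 2/3, 1)
Ac = (0, 0, -42/13, 428/195)
Σ b_i: 345559/942886·1 + (-85345/1885772)·1 + 65697/269396·1 + 29290/67349·1 = 1 ✓
b·c: (-85345/1885772)·28/13 + 65697/269396·2/3 + 29290/67349·1 = 1/2 ✓
b·c²: (-85345/1885772)·784/169 + 65697/269396·4/9 + 29290/67349·1 = 1/3 ✓
b·Ac: 65697/269396·(-42/13) + 29290/67349·428/195 = 1/6 ✓
b·c³: (-85345/1885772)·21952/2197 + 65697/269396·8/27 + 29290/67349·1 = 433024/7879833 ≠ 1/4 ⇒ order 3.
b·(c∘Ac): 65697/269396·(-28/13) + 29290/67349·428/195 = 1127587/2626611 ≠ 1/8
b·Ac²: 65697/269396·(-1176/169) + 29290/67349·20872/7605 = -3966622/7879833 ≠ 1/12
b·A²c: 29290/67349·(-84/13) = -2460360/875537 ≠ 1/24

3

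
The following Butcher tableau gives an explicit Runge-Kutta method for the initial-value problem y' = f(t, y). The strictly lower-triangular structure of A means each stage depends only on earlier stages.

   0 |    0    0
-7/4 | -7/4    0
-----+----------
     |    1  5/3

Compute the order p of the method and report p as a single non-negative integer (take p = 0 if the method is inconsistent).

0

b = (1, 5/3)
c = (0, -7/4)
Σ b_i: 1·1 + 5/3·1 = 8/3 ≠ 1 ⇒ order 0.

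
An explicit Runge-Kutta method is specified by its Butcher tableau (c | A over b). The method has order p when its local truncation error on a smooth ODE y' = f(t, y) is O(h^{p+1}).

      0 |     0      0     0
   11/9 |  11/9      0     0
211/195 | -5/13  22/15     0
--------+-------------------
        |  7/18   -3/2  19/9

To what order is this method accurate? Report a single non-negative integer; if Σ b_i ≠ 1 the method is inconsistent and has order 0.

1

b = (7/18, -3/2, 19/9)
c = (0, 11/9, 211/195)
Ac = (0, 0, 242/135)
Σ b_i: 7/18·1 + (-3/2)·1 + 19/9·1 = 1 ✓
b·c: (-3/2)·11/9 + 19/9·211/195 = 1583/3510 ≠ 1/2 ⇒ order 1.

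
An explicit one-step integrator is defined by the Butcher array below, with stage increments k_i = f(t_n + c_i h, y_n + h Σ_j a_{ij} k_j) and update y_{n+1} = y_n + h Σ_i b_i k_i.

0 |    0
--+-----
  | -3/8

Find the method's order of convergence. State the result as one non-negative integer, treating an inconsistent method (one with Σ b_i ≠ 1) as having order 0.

0

b = (-3/8)
c = (0)
Σ b_i: (-3/8)·1 = -3/8 ≠ 1 ⇒ order 0.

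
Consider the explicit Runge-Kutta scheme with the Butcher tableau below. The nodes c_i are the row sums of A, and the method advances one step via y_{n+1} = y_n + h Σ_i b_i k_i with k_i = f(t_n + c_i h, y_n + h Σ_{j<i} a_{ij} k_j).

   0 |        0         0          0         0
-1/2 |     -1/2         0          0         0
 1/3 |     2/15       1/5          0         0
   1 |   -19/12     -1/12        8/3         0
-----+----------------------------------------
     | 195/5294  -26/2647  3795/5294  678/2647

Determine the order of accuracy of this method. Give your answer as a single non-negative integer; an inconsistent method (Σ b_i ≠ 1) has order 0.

3

b = (195/5294, -26/2647, 3795/5294, 678/2647)
c = (0, -1/2, 1/3, 1)
Ac = (0, 0, -1/10, 67/72)
Σ b_i: 195/5294·1 + (-26/2647)·1 + 3795/5294·1 + 678/2647·1 = 1 ✓
b·c: (-26/2647)·(-1/2) + 3795/5294·1/3 + 678/2647·1 = 1/2 ✓
b·c²: (-26/2647)·1/4 + 3795/5294·1/9 + 678/2647·1 = 1/3 ✓
b·Ac: 3795/5294·(-1/10) + 678/2647·67/72 = 1/6 ✓
b·c³: (-26/2647)·(-1/8) + 3795/5294·1/27 + 678/2647·1 = 27055/95292 ≠ 1/4 ⇒ order 3.
b·(c∘Ac): 3795/5294·(-1/30) + 678/2647·67/72 = 1703/7941 ≠ 1/8
b·Ac²: 3795/5294·1/20 + 678/2647·119/432 = 10139/95292 ≠ 1/12
b·A²c: 678/2647·(-4/15) = -904/13235 ≠ 1/24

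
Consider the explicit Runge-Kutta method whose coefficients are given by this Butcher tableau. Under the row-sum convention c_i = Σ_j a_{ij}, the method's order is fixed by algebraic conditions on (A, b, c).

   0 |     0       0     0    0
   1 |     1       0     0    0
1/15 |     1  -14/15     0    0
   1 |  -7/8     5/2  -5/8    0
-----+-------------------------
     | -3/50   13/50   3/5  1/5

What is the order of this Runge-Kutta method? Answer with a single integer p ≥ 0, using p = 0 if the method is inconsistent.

2

b = (-3/50, 13/50, 3/5, 1/5)
c = (0, 1, 1/15, 1)
Ac = (0, 0, -14/15, 59/24)
Σ b_i: (-3/50)·1 + 13/50·1 + 3/5·1 + 1/5·1 = 1 ✓
b·c: 13/50·1 + 3/5·1/15 + 1/5·1 = 1/2 ✓
b·c²: 13/50·1 + 3/5·1/225 + 1/5·1 = 347/750 ≠ 1/3 ⇒ order 2.
b·Ac: 3/5·(-14/15) + 1/5·59/24 = -41/600 ≠ 1/6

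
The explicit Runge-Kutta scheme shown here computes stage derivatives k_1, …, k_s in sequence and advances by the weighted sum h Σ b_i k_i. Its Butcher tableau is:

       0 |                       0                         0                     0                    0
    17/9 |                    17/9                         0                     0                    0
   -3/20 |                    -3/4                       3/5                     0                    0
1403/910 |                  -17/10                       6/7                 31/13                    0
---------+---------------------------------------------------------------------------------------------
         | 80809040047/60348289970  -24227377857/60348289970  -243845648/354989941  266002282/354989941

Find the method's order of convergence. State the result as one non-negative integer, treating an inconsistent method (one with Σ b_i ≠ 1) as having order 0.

3

b = (80809040047/60348289970, -24227377857/60348289970, -243845648/354989941, 266002282/354989941)
c = (0, 17/9, -3/20, 1403/910)
Ac = (0, 0, 17/15, 6887/5460)
Σ b_i: 80809040047/60348289970·1 + (-24227377857/60348289970)·1 + (-243845648/354989941)·1 + 266002282/354989941·1 = 1 ✓
b·c: (-24227377857/60348289970)·17/9 + (-243845648/354989941)·(-3/20) + 266002282/354989941·1403/910 = 1/2 ✓
b·c²: (-24227377857/60348289970)·289/81 + (-243845648/354989941)·9/400 + 266002282/354989941·1968409/828100 = 1/3 ✓
b·Ac: (-243845648/354989941)·17/15 + 266002282/354989941·6887/5460 = 1/6 ✓
b·c³: (-24227377857/60348289970)·4913/729 + (-243845648/354989941)·(-27/8000) + 266002282/354989941·2761677827/753571000 = 9343083636143/218052571259250 ≠ 1/4 ⇒ order 3.
b·(c∘Ac): (-243845648/354989941)·(-17/100) + 266002282/354989941·9662461/4968600 = 167624914169/106496982300 ≠ 1/8
b·Ac²: (-243845648/354989941)·289/135 + 266002282/354989941·3058331/982800 = 1651051040501/1916945681400 ≠ 1/12
b·A²c: 266002282/354989941·527/195 = 10783323278/5324849115 ≠ 1/24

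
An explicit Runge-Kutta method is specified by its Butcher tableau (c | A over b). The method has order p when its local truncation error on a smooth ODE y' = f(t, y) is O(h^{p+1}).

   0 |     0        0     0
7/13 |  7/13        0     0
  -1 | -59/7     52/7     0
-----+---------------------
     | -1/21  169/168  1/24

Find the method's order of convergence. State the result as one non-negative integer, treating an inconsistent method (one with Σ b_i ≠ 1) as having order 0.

b = (-1/21, 169/168, 1/24)
c = (0, 7/13, -1)
Ac = (0, 0, 4)
Σ b_i: (-1/21)·1 + 169/168·1 + 1/24·1 = 1 ✓
b·c: 169/168·7/13 + 1/24·(-1) = 1/2 ✓
b·c²: 169/168·49/169 + 1/24·1 = 1/3 ✓
b·Ac: 1/24·4 = 1/6 ✓; 3 stages ⇒ order 3.

3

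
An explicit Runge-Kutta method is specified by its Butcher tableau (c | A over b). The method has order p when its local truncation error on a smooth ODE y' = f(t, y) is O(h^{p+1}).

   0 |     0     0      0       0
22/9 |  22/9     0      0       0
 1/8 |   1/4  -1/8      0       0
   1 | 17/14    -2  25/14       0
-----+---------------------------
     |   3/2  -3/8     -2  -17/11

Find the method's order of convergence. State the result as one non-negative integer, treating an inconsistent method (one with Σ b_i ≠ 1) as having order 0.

b = (3/2, -3/8, -2, -17/11)
c = (0, 22/9, 1/8, 1)
Ac = (0, 0, -11/36, -4703/1008)
Σ b_i: 3/2·1 + (-3/8)·1 + (-2)·1 + (-17/11)·1 = -213/88 ≠ 1 ⇒ order 0.

0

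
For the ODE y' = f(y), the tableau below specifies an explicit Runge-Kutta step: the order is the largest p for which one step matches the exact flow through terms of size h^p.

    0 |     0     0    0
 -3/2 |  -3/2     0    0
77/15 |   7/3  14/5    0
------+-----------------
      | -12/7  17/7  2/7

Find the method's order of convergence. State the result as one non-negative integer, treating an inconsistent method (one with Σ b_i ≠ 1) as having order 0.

1

b = (-12/7, 17/7, 2/7)
c = (0, -3/2, 77/15)
Ac = (0, 0, -21/5)
Σ b_i: (-12/7)·1 + 17/7·1 + 2/7·1 = 1 ✓
b·c: 17/7·(-3/2) + 2/7·77/15 = -457/210 ≠ 1/2 ⇒ order 1.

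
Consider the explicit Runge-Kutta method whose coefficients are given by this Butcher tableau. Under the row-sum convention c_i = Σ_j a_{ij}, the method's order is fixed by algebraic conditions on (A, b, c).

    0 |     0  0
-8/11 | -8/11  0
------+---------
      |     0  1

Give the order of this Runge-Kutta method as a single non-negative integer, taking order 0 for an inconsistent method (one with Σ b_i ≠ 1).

1

b = (0, 1)
c = (0, -8/11)
Σ b_i: 1·1 = 1 ✓
b·c: 1·(-8/11) = -8/11 ≠ 1/2 ⇒ order 1.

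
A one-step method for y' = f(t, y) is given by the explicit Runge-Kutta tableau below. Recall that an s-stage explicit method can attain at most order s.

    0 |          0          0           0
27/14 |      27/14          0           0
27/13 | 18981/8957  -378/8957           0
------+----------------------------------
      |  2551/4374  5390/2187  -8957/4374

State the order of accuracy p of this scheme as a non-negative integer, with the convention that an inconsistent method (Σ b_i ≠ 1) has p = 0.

b = (2551/4374, 5390/2187, -8957/4374)
c = (0, 27/14, 27/13)
Ac = (0, 0, -729/8957)
Σ b_i: 2551/4374·1 + 5390/2187·1 + (-8957/4374)·1 = 1 ✓
b·c: 5390/2187·27/14 + (-8957/4374)·27/13 = 1/2 ✓
b·c²: 5390/2187·729/196 + (-8957/4374)·729/169 = 1/3 ✓
b·Ac: (-8957/4374)·(-729/8957) = 1/6 ✓; 3 stages ⇒ order 3.

3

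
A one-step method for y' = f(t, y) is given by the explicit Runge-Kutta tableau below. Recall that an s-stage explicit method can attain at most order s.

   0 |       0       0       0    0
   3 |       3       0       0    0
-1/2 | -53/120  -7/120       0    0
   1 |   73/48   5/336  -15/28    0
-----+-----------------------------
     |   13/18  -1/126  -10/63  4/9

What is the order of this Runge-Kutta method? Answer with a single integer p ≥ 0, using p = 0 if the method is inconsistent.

b = (13/18, -1/126, -10/63, 4/9)
c = (0, 3, -1/2, 1)
Ac = (0, 0, -7/40, 5/16)
Σ b_i: 13/18·1 + (-1/126)·1 + (-10/63)·1 + 4/9·1 = 1 ✓
b·c: (-1/126)·3 + (-10/63)·(-1/2) + 4/9·1 = 1/2 ✓
b·c²: (-1/126)·9 + (-10/63)·1/4 + 4/9·1 = 1/3 ✓
b·Ac: (-10/63)·(-7/40) + 4/9·5/16 = 1/6 ✓
b·c³: (-1/126)·27 + (-10/63)·(-1/8) + 4/9·1 = 1/4 ✓
b·(c∘Ac): (-10/63)·7/80 + 4/9·5/16 = 1/8 ✓
b·Ac²: (-10/63)·(-21/40) = 1/12 ✓
b·A²c: 4/9·3/32 = 1/24 ✓; 4 stages ⇒ order 4.

4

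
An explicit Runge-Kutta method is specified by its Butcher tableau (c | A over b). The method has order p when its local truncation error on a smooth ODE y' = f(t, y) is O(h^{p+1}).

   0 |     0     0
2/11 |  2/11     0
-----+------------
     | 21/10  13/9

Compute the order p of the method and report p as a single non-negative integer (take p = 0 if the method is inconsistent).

b = (21/10, 13/9)
c = (0, 2/11)
Σ b_i: 21/10·1 + 13/9·1 = 319/90 ≠ 1 ⇒ order 0.

0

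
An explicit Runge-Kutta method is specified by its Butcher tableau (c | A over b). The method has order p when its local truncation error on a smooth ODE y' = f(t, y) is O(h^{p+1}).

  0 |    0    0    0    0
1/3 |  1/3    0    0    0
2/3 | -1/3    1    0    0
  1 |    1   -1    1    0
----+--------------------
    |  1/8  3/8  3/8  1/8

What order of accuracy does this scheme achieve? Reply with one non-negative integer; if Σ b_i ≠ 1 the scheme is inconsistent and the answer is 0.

b = (1/8, 3/8, 3/8, 1/8)
c = (0, 1/3, 2/3, 1)
Ac = (0, 0, 1/3, 1/3)
Σ b_i: 1/8·1 + 3/8·1 + 3/8·1 + 1/8·1 = 1 ✓
b·c: 3/8·1/3 + 3/8·2/3 + 1/8·1 = 1/2 ✓
b·c²: 3/8·1/9 + 3/8·4/9 + 1/8·1 = 1/3 ✓
b·Ac: 3/8·1/3 + 1/8·1/3 = 1/6 ✓
b·c³: 3/8·1/27 + 3/8·8/27 + 1/8·1 = 1/4 ✓
b·(c∘Ac): 3/8·2/9 + 1/8·1/3 = 1/8 ✓
b·Ac²: 3/8·1/9 + 1/8·1/3 = 1/12 ✓
b·A²c: 1/8·1/3 = 1/24 ✓; 4 stages ⇒ order 4.

4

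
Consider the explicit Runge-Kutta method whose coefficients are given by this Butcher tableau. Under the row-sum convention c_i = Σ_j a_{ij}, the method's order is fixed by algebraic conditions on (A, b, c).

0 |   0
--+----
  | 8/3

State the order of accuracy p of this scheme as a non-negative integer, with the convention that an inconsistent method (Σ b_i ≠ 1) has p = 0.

0

b = (8/3)
c = (0)
Σ b_i: 8/3·1 = 8/3 ≠ 1 ⇒ order 0.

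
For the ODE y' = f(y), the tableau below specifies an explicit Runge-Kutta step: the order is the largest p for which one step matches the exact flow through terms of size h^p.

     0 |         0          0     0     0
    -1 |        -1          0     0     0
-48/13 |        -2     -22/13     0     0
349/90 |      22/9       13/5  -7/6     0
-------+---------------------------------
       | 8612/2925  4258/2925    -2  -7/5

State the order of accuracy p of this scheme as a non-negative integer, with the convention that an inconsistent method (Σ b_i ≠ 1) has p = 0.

2

b = (8612/2925, 4258/2925, -2, -7/5)
c = (0, -1, -48/13, 349/90)
Ac = (0, 0, 22/13, 111/65)
Σ b_i: 8612/2925·1 + 4258/2925·1 + (-2)·1 + (-7/5)·1 = 1 ✓
b·c: 4258/2925·(-1) + (-2)·(-48/13) + (-7/5)·349/90 = 1/2 ✓
b·c²: 4258/2925·1 + (-2)·2304/169 + (-7/5)·121801/8100 = -320750863/6844500 ≠ 1/3 ⇒ order 2.
b·Ac: (-2)·22/13 + (-7/5)·111/65 = -1877/325 ≠ 1/6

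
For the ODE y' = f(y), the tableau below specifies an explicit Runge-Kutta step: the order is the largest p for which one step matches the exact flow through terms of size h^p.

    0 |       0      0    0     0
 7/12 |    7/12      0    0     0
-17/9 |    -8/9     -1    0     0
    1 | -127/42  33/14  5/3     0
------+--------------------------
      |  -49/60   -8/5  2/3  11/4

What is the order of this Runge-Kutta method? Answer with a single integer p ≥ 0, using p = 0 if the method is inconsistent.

1

b = (-49/60, -8/5, 2/3, 11/4)
c = (0, 7/12, -17/9, 1)
Ac = (0, 0, -7/12, -383/216)
Σ b_i: (-49/60)·1 + (-8/5)·1 + 2/3·1 + 11/4·1 = 1 ✓
b·c: (-8/5)·7/12 + 2/3·(-17/9) + 11/4·1 = 301/540 ≠ 1/2 ⇒ order 1.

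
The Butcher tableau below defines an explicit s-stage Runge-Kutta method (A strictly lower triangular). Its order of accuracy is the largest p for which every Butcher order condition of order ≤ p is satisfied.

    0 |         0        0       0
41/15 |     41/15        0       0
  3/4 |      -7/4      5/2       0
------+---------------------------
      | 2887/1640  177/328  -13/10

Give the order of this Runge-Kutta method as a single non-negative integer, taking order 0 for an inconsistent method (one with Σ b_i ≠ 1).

2

b = (2887/1640, 177/328, -13/10)
c = (0, 41/15, 3/4)
Ac = (0, 0, 41/6)
Σ b_i: 2887/1640·1 + 177/328·1 + (-13/10)·1 = 1 ✓
b·c: 177/328·41/15 + (-13/10)·3/4 = 1/2 ✓
b·c²: 177/328·1681/225 + (-13/10)·9/16 = 7921/2400 ≠ 1/3 ⇒ order 2.
b·Ac: (-13/10)·41/6 = -533/60 ≠ 1/6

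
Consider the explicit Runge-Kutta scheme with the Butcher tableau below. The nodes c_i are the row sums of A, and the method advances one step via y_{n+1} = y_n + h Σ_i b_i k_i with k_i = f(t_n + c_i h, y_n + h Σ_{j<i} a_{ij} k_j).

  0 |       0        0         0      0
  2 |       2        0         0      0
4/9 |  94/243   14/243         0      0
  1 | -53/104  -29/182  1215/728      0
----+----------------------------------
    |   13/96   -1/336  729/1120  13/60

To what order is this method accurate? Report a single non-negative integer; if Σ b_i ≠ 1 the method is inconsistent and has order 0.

4

b = (13/96, -1/336, 729/1120, 13/60)
c = (0, 2, 4/9, 1)
Ac = (0, 0, 28/243, 11/26)
Σ b_i: 13/96·1 + (-1/336)·1 + 729/1120·1 + 13/60·1 = 1 ✓
b·c: (-1/336)·2 + 729/1120·4/9 + 13/60·1 = 1/2 ✓
b·c²: (-1/336)·4 + 729/1120·16/81 + 13/60·1 = 1/3 ✓
b·Ac: 729/1120·28/243 + 13/60·11/26 = 1/6 ✓
b·c³: (-1/336)·8 + 729/1120·64/729 + 13/60·1 = 1/4 ✓
b·(c∘Ac): 729/1120·112/2187 + 13/60·11/26 = 1/8 ✓
b·Ac²: 729/1120·56/243 + 13/60·(-4/13) = 1/12 ✓
b·A²c: 13/60·5/26 = 1/24 ✓; 4 stages ⇒ order 4.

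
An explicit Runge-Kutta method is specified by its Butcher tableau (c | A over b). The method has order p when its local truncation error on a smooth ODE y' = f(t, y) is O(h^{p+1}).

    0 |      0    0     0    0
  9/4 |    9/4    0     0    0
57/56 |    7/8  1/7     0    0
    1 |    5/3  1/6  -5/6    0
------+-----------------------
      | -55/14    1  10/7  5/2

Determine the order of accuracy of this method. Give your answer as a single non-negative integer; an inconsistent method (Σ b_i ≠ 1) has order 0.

b = (-55/14, 1, 10/7, 5/2)
c = (0, 9/4, 57/56, 1)
Ac = (0, 0, 9/28, -53/112)
Σ b_i: (-55/14)·1 + 1·1 + 10/7·1 + 5/2·1 = 1 ✓
b·c: 1·9/4 + 10/7·57/56 + 5/2·1 = 304/49 ≠ 1/2 ⇒ order 1.

1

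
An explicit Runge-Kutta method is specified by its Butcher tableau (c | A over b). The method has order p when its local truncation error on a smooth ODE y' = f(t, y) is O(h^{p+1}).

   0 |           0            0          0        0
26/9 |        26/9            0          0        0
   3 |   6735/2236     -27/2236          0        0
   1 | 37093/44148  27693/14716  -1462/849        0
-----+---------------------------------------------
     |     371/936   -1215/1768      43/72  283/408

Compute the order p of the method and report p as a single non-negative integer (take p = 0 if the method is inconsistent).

b = (371/936, -1215/1768, 43/72, 283/408)
c = (0, 26/9, 3, 1)
Ac = (0, 0, -3/86, 153/566)
Σ b_i: 371/936·1 + (-1215/1768)·1 + 43/72·1 + 283/408·1 = 1 ✓
b·c: (-1215/1768)·26/9 + 43/72·3 + 283/408·1 = 1/2 ✓
b·c²: (-1215/1768)·676/81 + 43/72·9 + 283/408·1 = 1/3 ✓
b·Ac: 43/72·(-3/86) + 283/408·153/566 = 1/6 ✓
b·c³: (-1215/1768)·17576/729 + 43/72·27 + 283/408·1 = 1/4 ✓
b·(c∘Ac): 43/72·(-9/86) + 283/408·153/566 = 1/8 ✓
b·Ac²: 43/72·(-13/129) + 283/408·527/2547 = 1/12 ✓
b·A²c: 283/408·17/283 = 1/24 ✓; 4 stages ⇒ order 4.

4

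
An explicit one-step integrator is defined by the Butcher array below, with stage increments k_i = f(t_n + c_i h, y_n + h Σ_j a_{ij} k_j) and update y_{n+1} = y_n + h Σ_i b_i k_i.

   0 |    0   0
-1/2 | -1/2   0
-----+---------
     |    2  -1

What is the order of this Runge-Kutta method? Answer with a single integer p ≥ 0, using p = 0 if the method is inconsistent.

2

b = (2, -1)
c = (0, -1/2)
Σ b_i: 2·1 + (-1)·1 = 1 ✓
b·c: (-1)·(-1/2) = 1/2 ✓; 2 stages ⇒ order 2.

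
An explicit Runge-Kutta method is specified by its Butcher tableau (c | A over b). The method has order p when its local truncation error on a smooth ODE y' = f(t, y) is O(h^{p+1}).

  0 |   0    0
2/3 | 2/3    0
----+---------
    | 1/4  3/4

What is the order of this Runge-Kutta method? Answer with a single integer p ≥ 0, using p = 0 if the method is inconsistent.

b = (1/4, 3/4)
c = (0, 2/3)
Σ b_i: 1/4·1 + 3/4·1 = 1 ✓
b·c: 3/4·2/3 = 1/2 ✓; 2 stages ⇒ order 2.

2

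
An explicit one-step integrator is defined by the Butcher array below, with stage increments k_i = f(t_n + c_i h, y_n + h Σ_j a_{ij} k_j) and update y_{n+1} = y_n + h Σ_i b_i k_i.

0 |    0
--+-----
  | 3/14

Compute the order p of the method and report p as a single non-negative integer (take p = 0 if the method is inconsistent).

b = (3/14)
c = (0)
Σ b_i: 3/14·1 = 3/14 ≠ 1 ⇒ order 0.

0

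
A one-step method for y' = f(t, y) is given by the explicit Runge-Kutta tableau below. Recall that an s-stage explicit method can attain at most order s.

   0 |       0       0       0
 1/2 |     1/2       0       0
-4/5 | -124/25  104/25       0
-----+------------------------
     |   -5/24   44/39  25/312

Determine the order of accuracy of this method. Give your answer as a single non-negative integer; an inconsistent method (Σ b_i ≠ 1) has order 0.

b = (-5/24, 44/39, 25/312)
c = (0, 1/2, -4/5)
Ac = (0, 0, 52/25)
Σ b_i: (-5/24)·1 + 44/39·1 + 25/312·1 = 1 ✓
b·c: 44/39·1/2 + 25/312·(-4/5) = 1/2 ✓
b·c²: 44/39·1/4 + 25/312·16/25 = 1/3 ✓
b·Ac: 25/312·52/25 = 1/6 ✓; 3 stages ⇒ order 3.

3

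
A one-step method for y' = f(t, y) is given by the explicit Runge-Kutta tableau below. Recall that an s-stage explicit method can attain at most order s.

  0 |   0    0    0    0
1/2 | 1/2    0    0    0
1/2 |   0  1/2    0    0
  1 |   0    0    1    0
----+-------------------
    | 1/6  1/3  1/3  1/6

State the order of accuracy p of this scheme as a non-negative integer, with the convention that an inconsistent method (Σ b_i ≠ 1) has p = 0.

4

b = (1/6, 1/3, 1/3, 1/6)
c = (0, 1/2, 1/2, 1)
Ac = (0, 0, 1/4, 1/2)
Σ b_i: 1/6·1 + 1/3·1 + 1/3·1 + 1/6·1 = 1 ✓
b·c: 1/3·1/2 + 1/3·1/2 + 1/6·1 = 1/2 ✓
b·c²: 1/3·1/4 + 1/3·1/4 + 1/6·1 = 1/3 ✓
b·Ac: 1/3·1/4 + 1/6·1/2 = 1/6 ✓
b·c³: 1/3·1/8 + 1/3·1/8 + 1/6·1 = 1/4 ✓
b·(c∘Ac): 1/3·1/8 + 1/6·1/2 = 1/8 ✓
b·Ac²: 1/3·1/8 + 1/6·1/4 = 1/12 ✓
b·A²c: 1/6·1/4 = 1/24 ✓; 4 stages ⇒ order 4.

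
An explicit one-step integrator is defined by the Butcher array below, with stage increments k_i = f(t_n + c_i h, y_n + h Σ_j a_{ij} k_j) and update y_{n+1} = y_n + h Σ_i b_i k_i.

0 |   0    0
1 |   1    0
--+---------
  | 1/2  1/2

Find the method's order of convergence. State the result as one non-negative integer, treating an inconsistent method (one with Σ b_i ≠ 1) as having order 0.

b = (1/2, 1/2)
c = (0, 1)
Σ b_i: 1/2·1 + 1/2·1 = 1 ✓
b·c: 1/2·1 = 1/2 ✓; 2 stages ⇒ order 2.

2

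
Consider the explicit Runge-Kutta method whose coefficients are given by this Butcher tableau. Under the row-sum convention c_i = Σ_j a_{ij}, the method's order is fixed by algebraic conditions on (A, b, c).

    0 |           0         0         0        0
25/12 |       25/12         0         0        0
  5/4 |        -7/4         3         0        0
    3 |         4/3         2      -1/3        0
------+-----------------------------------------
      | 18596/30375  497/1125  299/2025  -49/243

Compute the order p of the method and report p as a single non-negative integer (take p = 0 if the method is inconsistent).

b = (18596/30375, 497/1125, 299/2025, -49/243)
c = (0, 25/12, 5/4, 3)
Ac = (0, 0, 25/4, 15/4)
Σ b_i: 18596/30375·1 + 497/1125·1 + 299/2025·1 + (-49/243)·1 = 1 ✓
b·c: 497/1125·25/12 + 299/2025·5/4 + (-49/243)·3 = 1/2 ✓
b·c²: 497/1125·625/144 + 299/2025·25/16 + (-49/243)·9 = 1/3 ✓
b·Ac: 299/2025·25/4 + (-49/243)·15/4 = 1/6 ✓
b·c³: 497/1125·15625/1728 + 299/2025·125/64 + (-49/243)·27 = -9031/7776 ≠ 1/4 ⇒ order 3.
b·(c∘Ac): 299/2025·125/16 + (-49/243)·45/4 = -1445/1296 ≠ 1/8
b·Ac²: 299/2025·625/48 + (-49/243)·1175/144 = 2425/8748 ≠ 1/12
b·A²c: (-49/243)·(-25/12) = 1225/2916 ≠ 1/24

3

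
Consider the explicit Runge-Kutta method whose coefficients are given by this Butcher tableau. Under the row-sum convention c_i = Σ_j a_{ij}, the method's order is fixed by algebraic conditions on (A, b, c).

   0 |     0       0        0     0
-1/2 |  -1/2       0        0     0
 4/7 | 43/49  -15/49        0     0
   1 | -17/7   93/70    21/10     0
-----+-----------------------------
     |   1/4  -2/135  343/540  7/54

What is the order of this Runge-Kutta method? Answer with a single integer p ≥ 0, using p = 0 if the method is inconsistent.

b = (1/4, -2/135, 343/540, 7/54)
c = (0, -1/2, 4/7, 1)
Ac = (0, 0, 15/98, 15/28)
Σ b_i: 1/4·1 + (-2/135)·1 + 343/540·1 + 7/54·1 = 1 ✓
b·c: (-2/135)·(-1/2) + 343/540·4/7 + 7/54·1 = 1/2 ✓
b·c²: (-2/135)·1/4 + 343/540·16/49 + 7/54·1 = 1/3 ✓
b·Ac: 343/540·15/98 + 7/54·15/28 = 1/6 ✓
b·c³: (-2/135)·(-1/8) + 343/540·64/343 + 7/54·1 = 1/4 ✓
b·(c∘Ac): 343/540·30/343 + 7/54·15/28 = 1/8 ✓
b·Ac²: 343/540·(-15/196) + 7/54·57/56 = 1/12 ✓
b·A²c: 7/54·9/28 = 1/24 ✓; 4 stages ⇒ order 4.

4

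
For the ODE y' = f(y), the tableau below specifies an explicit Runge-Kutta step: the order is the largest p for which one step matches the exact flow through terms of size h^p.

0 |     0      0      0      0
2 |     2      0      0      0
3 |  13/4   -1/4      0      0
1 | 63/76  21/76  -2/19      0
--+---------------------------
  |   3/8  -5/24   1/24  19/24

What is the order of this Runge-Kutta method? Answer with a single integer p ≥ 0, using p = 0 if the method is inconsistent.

4

b = (3/8, -5/24, 1/24, 19/24)
c = (0, 2, 3, 1)
Ac = (0, 0, -1/2, 9/38)
Σ b_i: 3/8·1 + (-5/24)·1 + 1/24·1 + 19/24·1 = 1 ✓
b·c: (-5/24)·2 + 1/24·3 + 19/24·1 = 1/2 ✓
b·c²: (-5/24)·4 + 1/24·9 + 19/24·1 = 1/3 ✓
b·Ac: 1/24·(-1/2) + 19/24·9/38 = 1/6 ✓
b·c³: (-5/24)·8 + 1/24·27 + 19/24·1 = 1/4 ✓
b·(c∘Ac): 1/24·(-3/2) + 19/24·9/38 = 1/8 ✓
b·Ac²: 1/24·(-1) + 19/24·3/19 = 1/12 ✓
b·A²c: 19/24·1/19 = 1/24 ✓; 4 stages ⇒ order 4.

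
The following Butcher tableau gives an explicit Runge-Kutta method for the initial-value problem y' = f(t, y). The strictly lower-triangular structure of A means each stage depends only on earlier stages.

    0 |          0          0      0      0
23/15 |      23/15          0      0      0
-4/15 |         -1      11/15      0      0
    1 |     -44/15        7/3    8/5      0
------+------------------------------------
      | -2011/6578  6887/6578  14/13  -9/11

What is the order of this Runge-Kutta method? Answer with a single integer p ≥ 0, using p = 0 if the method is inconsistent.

2

b = (-2011/6578, 6887/6578, 14/13, -9/11)
c = (0, 23/15, -4/15, 1)
Ac = (0, 0, 253/225, 709/225)
Σ b_i: (-2011/6578)·1 + 6887/6578·1 + 14/13·1 + (-9/11)·1 = 1 ✓
b·c: 6887/6578·23/15 + 14/13·(-4/15) + (-9/11)·1 = 1/2 ✓
b·c²: 6887/6578·529/225 + 14/13·16/225 + (-9/11)·1 = 36893/21450 ≠ 1/3 ⇒ order 2.
b·Ac: 14/13·253/225 + (-9/11)·709/225 = -43991/32175 ≠ 1/6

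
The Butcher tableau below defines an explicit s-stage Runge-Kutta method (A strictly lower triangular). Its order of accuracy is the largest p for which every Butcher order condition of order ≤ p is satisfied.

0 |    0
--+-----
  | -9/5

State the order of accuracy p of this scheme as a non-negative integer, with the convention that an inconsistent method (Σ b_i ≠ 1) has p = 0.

b = (-9/5)
c = (0)
Σ b_i: (-9/5)·1 = -9/5 ≠ 1 ⇒ order 0.

0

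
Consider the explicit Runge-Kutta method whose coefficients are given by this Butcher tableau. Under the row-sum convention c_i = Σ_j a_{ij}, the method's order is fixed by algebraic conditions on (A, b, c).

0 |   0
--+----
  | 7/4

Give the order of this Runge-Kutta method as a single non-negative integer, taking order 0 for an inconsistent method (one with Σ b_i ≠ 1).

b = (7/4)
c = (0)
Σ b_i: 7/4·1 = 7/4 ≠ 1 ⇒ order 0.

0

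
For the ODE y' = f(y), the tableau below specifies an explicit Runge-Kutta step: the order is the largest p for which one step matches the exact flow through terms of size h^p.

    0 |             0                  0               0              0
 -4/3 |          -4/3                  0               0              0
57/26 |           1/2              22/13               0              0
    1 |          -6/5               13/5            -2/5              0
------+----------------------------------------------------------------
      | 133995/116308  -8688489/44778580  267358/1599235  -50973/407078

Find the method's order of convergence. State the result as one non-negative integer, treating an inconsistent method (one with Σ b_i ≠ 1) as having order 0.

3

b = (133995/116308, -8688489/44778580, 267358/1599235, -50973/407078)
c = (0, -4/3, 57/26, 1)
Ac = (0, 0, -88/39, -847/195)
Σ b_i: 133995/116308·1 + (-8688489/44778580)·1 + 267358/1599235·1 + (-50973/407078)·1 = 1 ✓
b·c: (-8688489/44778580)·(-4/3) + 267358/1599235·57/26 + (-50973/407078)·1 = 1/2 ✓
b·c²: (-8688489/44778580)·16/9 + 267358/1599235·3249/676 + (-50973/407078)·1 = 1/3 ✓
b·Ac: 267358/1599235·(-88/39) + (-50973/407078)·(-847/195) = 1/6 ✓
b·c³: (-8688489/44778580)·(-64/27) + 267358/1599235·185193/17576 + (-50973/407078)·1 = 28525475/13608036 ≠ 1/4 ⇒ order 3.
b·(c∘Ac): 267358/1599235·(-836/169) + (-50973/407078)·(-847/195) = -82317/290770 ≠ 1/8
b·Ac²: 267358/1599235·352/117 + (-50973/407078)·41063/15210 = 15708949/95256252 ≠ 1/12
b·A²c: (-50973/407078)·176/195 = -115016/1017695 ≠ 1/24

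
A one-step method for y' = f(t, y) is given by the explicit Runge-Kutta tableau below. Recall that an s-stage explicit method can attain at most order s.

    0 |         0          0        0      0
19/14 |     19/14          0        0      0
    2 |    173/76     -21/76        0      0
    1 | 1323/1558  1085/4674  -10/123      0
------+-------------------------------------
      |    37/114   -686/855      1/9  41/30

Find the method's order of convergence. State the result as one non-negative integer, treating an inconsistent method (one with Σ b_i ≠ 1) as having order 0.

4

b = (37/114, -686/855, 1/9, 41/30)
c = (0, 19/14, 2, 1)
Ac = (0, 0, -3/8, 25/164)
Σ b_i: 37/114·1 + (-686/855)·1 + 1/9·1 + 41/30·1 = 1 ✓
b·c: (-686/855)·19/14 + 1/9·2 + 41/30·1 = 1/2 ✓
b·c²: (-686/855)·361/196 + 1/9·4 + 41/30·1 = 1/3 ✓
b·Ac: 1/9·(-3/8) + 41/30·25/164 = 1/6 ✓
b·c³: (-686/855)·6859/2744 + 1/9·8 + 41/30·1 = 1/4 ✓
b·(c∘Ac): 1/9·(-3/4) + 41/30·25/164 = 1/8 ✓
b·Ac²: 1/9·(-57/112) + 41/30·235/2296 = 1/12 ✓
b·A²c: 41/30·5/164 = 1/24 ✓; 4 stages ⇒ order 4.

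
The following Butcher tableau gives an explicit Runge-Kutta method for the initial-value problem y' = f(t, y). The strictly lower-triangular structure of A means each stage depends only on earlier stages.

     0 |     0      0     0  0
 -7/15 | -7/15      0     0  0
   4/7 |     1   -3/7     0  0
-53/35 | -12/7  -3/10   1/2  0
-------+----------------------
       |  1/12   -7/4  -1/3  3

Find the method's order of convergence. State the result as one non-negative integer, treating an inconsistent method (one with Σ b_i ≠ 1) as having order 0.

b = (1/12, -7/4, -1/3, 3)
c = (0, -7/15, 4/7, -53/35)
Ac = (0, 0, 1/5, 149/350)
Σ b_i: 1/12·1 + (-7/4)·1 + (-1/3)·1 + 3·1 = 1 ✓
b·c: (-7/4)·(-7/15) + (-1/3)·4/7 + 3·(-53/35) = -47/12 ≠ 1/2 ⇒ order 1.

1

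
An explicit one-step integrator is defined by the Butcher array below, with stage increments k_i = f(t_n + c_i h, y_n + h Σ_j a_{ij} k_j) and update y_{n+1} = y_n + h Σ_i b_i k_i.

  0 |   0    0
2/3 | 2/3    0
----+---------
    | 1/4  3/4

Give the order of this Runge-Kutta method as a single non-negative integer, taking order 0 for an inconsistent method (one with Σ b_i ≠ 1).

b = (1/4, 3/4)
c = (0, 2/3)
Σ b_i: 1/4·1 + 3/4·1 = 1 ✓
b·c: 3/4·2/3 = 1/2 ✓; 2 stages ⇒ order 2.

2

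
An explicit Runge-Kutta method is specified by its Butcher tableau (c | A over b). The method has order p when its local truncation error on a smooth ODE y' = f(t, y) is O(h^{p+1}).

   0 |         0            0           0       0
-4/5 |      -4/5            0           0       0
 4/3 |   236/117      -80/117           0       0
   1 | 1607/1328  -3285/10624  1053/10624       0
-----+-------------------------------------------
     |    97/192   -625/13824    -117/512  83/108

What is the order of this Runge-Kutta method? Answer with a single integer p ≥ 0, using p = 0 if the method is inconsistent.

b = (97/192, -625/13824, -117/512, 83/108)
c = (0, -4/5, 4/3, 1)
Ac = (0, 0, 64/117, 63/166)
Σ b_i: 97/192·1 + (-625/13824)·1 + (-117/512)·1 + 83/108·1 = 1 ✓
b·c: (-625/13824)·(-4/5) + (-117/512)·4/3 + 83/108·1 = 1/2 ✓
b·c²: (-625/13824)·16/25 + (-117/512)·16/9 + 83/108·1 = 1/3 ✓
b·Ac: (-117/512)·64/117 + 83/108·63/166 = 1/6 ✓
b·c³: (-625/13824)·(-64/125) + (-117/512)·64/27 + 83/108·1 = 1/4 ✓
b·(c∘Ac): (-117/512)·256/351 + 83/108·63/166 = 1/8 ✓
b·Ac²: (-117/512)·(-256/585) + 83/108·(-9/415) = 1/12 ✓
b·A²c: 83/108·9/166 = 1/24 ✓; 4 stages ⇒ order 4.

4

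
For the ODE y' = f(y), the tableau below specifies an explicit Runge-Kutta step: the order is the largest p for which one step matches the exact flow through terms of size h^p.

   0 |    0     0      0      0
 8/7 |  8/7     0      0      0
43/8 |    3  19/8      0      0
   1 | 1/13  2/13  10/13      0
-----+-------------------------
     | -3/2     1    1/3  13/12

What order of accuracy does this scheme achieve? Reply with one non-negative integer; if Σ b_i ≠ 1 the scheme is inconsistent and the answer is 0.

b = (-3/2, 1, 1/3, 13/12)
c = (0, 8/7, 43/8, 1)
Ac = (0, 0, 19/7, 1569/364)
Σ b_i: (-3/2)·1 + 1·1 + 1/3·1 + 13/12·1 = 11/12 ≠ 1 ⇒ order 0.

0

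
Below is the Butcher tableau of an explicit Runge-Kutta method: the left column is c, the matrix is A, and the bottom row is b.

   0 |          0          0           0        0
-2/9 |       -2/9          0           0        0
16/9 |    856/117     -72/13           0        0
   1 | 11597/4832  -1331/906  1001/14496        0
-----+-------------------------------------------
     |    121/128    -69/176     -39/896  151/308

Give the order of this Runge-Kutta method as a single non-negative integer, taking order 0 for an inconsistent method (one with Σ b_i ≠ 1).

b = (121/128, -69/176, -39/896, 151/308)
c = (0, -2/9, 16/9, 1)
Ac = (0, 0, 16/13, 407/906)
Σ b_i: 121/128·1 + (-69/176)·1 + (-39/896)·1 + 151/308·1 = 1 ✓
b·c: (-69/176)·(-2/9) + (-39/896)·16/9 + 151/308·1 = 1/2 ✓
b·c²: (-69/176)·4/81 + (-39/896)·256/81 + 151/308·1 = 1/3 ✓
b·Ac: (-39/896)·16/13 + 151/308·407/906 = 1/6 ✓
b·c³: (-69/176)·(-8/729) + (-39/896)·4096/729 + 151/308·1 = 1/4 ✓
b·(c∘Ac): (-39/896)·256/117 + 151/308·407/906 = 1/8 ✓
b·Ac²: (-39/896)·(-32/117) + 151/308·22/151 = 1/12 ✓
b·A²c: 151/308·77/906 = 1/24 ✓; 4 stages ⇒ order 4.

4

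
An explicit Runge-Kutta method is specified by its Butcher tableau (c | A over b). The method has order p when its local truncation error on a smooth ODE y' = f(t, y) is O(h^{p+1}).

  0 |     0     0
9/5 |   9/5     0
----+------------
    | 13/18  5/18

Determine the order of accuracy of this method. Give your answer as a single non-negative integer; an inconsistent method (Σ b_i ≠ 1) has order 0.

2

b = (13/18, 5/18)
c = (0, 9/5)
Σ b_i: 13/18·1 + 5/18·1 = 1 ✓
b·c: 5/18·9/5 = 1/2 ✓; 2 stages ⇒ order 2.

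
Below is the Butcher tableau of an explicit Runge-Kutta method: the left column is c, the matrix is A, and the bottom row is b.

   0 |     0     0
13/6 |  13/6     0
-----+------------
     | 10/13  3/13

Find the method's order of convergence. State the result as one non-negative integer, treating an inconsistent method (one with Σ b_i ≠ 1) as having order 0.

2

b = (10/13, 3/13)
c = (0, 13/6)
Σ b_i: 10/13·1 + 3/13·1 = 1 ✓
b·c: 3/13·13/6 = 1/2 ✓; 2 stages ⇒ order 2.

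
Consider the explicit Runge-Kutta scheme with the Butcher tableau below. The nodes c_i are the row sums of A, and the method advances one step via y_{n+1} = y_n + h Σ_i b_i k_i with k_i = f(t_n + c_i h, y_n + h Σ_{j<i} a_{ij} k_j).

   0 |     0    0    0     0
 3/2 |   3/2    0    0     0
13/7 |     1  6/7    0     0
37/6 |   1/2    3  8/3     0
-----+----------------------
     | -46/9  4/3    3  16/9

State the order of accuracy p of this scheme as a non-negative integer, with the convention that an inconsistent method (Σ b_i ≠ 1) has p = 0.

b = (-46/9, 4/3, 3, 16/9)
c = (0, 3/2, 13/7, 37/6)
Ac = (0, 0, 9/7, 397/42)
Σ b_i: (-46/9)·1 + 4/3·1 + 3·1 + 16/9·1 = 1 ✓
b·c: 4/3·3/2 + 3·13/7 + 16/9·37/6 = 3503/189 ≠ 1/2 ⇒ order 1.

1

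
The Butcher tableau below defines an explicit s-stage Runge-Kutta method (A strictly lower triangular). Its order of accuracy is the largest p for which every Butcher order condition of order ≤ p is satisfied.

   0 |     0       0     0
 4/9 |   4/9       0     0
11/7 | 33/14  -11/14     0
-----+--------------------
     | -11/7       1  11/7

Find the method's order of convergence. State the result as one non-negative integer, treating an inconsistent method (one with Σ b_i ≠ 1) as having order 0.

1

b = (-11/7, 1, 11/7)
c = (0, 4/9, 11/7)
Ac = (0, 0, -22/63)
Σ b_i: (-11/7)·1 + 1·1 + 11/7·1 = 1 ✓
b·c: 1·4/9 + 11/7·11/7 = 1285/441 ≠ 1/2 ⇒ order 1.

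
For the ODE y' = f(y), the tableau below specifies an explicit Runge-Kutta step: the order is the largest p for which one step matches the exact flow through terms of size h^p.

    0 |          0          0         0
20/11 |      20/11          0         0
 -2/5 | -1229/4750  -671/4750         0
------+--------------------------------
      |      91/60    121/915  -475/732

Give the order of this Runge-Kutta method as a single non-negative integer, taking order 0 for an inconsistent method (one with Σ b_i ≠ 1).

b = (91/60, 121/915, -475/732)
c = (0, 20/11, -2/5)
Ac = (0, 0, -122/475)
Σ b_i: 91/60·1 + 121/915·1 + (-475/732)·1 = 1 ✓
b·c: 121/915·20/11 + (-475/732)·(-2/5) = 1/2 ✓
b·c²: 121/915·400/121 + (-475/732)·4/25 = 1/3 ✓
b·Ac: (-475/732)·(-122/475) = 1/6 ✓; 3 stages ⇒ order 3.

3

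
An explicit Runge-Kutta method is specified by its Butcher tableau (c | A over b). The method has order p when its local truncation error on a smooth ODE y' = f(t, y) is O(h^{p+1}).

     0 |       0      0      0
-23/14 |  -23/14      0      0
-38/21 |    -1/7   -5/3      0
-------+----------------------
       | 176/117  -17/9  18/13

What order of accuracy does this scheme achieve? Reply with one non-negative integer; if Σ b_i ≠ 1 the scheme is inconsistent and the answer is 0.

b = (176/117, -17/9, 18/13)
c = (0, -23/14, -38/21)
Ac = (0, 0, 115/42)
Σ b_i: 176/117·1 + (-17/9)·1 + 18/13·1 = 1 ✓
b·c: (-17/9)·(-23/14) + 18/13·(-38/21) = 979/1638 ≠ 1/2 ⇒ order 1.

1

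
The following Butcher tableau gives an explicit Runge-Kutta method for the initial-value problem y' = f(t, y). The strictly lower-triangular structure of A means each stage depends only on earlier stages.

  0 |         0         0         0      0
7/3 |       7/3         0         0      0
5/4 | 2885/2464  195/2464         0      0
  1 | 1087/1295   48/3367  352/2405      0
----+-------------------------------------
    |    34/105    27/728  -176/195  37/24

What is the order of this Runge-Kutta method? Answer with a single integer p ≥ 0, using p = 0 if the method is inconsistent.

b = (34/105, 27/728, -176/195, 37/24)
c = (0, 7/3, 5/4, 1)
Ac = (0, 0, 65/352, 8/37)
Σ b_i: 34/105·1 + 27/728·1 + (-176/195)·1 + 37/24·1 = 1 ✓
b·c: 27/728·7/3 + (-176/195)·5/4 + 37/24·1 = 1/2 ✓
b·c²: 27/728·49/9 + (-176/195)·25/16 + 37/24·1 = 1/3 ✓
b·Ac: (-176/195)·65/352 + 37/24·8/37 = 1/6 ✓
b·c³: 27/728·343/27 + (-176/195)·125/64 + 37/24·1 = 1/4 ✓
b·(c∘Ac): (-176/195)·325/1408 + 37/24·8/37 = 1/8 ✓
b·Ac²: (-176/195)·455/1056 + 37/24·34/111 = 1/12 ✓
b·A²c: 37/24·1/37 = 1/24 ✓; 4 stages ⇒ order 4.

4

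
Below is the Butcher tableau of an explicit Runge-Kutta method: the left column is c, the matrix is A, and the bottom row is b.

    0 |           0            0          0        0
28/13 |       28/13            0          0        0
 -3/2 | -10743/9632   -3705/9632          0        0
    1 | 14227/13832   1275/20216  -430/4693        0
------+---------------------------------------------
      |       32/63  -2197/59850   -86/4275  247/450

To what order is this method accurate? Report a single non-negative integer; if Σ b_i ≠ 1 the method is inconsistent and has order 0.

4

b = (32/63, -2197/59850, -86/4275, 247/450)
c = (0, 28/13, -3/2, 1)
Ac = (0, 0, -285/344, 135/494)
Σ b_i: 32/63·1 + (-2197/59850)·1 + (-86/4275)·1 + 247/450·1 = 1 ✓
b·c: (-2197/59850)·28/13 + (-86/4275)·(-3/2) + 247/450·1 = 1/2 ✓
b·c²: (-2197/59850)·784/169 + (-86/4275)·9/4 + 247/450·1 = 1/3 ✓
b·Ac: (-86/4275)·(-285/344) + 247/450·135/494 = 1/6 ✓
b·c³: (-2197/59850)·21952/2197 + (-86/4275)·(-27/8) + 247/450·1 = 1/4 ✓
b·(c∘Ac): (-86/4275)·855/688 + 247/450·135/494 = 1/8 ✓
b·Ac²: (-86/4275)·(-1995/1118) + 247/450·555/6422 = 1/12 ✓
b·A²c: 247/450·75/988 = 1/24 ✓; 4 stages ⇒ order 4.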